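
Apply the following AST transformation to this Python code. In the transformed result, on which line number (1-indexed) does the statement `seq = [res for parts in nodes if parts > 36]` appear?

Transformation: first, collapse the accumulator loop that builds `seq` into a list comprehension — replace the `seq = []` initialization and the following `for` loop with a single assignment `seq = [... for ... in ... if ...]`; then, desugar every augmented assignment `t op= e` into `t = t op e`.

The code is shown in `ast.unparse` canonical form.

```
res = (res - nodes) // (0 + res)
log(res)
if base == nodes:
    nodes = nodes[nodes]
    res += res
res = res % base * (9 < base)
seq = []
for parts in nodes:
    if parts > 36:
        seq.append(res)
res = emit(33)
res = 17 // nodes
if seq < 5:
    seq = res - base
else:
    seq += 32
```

7

Transformed code:
res = (res - nodes) // (0 + res)
log(res)
if base == nodes:
    nodes = nodes[nodes]
    res = res + res
res = res % base * (9 < base)
seq = [res for parts in nodes if parts > 36]
res = emit(33)
res = 17 // nodes
if seq < 5:
    seq = res - base
else:
    seq = seq + 32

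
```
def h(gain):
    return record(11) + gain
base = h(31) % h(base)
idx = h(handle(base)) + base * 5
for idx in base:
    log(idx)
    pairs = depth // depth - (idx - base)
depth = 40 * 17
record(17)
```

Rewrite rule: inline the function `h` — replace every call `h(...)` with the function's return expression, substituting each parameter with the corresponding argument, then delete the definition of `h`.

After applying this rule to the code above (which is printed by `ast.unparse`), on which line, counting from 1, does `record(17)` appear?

7

Transformed code:
base = (record(11) + 31) % (record(11) + base)
idx = record(11) + handle(base) + base * 5
for idx in base:
    log(idx)
    pairs = depth // depth - (idx - base)
depth = 40 * 17
record(17)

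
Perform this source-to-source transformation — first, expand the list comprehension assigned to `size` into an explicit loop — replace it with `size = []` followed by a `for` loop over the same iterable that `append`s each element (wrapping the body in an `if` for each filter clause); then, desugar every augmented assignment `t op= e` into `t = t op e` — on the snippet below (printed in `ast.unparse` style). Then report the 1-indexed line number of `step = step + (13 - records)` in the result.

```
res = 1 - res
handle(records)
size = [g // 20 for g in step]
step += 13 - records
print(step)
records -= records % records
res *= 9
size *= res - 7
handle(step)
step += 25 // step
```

6

Transformed code:
res = 1 - res
handle(records)
size = []
for g in step:
    size.append(g // 20)
step = step + (13 - records)
print(step)
records = records - records % records
res = res * 9
size = size * (res - 7)
handle(step)
step = step + 25 // step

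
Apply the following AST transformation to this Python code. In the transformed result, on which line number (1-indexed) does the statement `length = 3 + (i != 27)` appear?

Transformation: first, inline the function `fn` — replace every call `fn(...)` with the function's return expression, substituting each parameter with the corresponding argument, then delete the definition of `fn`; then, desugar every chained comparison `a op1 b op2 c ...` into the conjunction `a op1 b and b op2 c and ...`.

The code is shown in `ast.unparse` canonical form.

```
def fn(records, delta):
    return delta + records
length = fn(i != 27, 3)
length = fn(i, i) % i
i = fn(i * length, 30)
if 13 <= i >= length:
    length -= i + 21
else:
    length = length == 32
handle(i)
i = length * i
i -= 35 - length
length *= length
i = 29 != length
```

1

Transformed code:
length = 3 + (i != 27)
length = (i + i) % i
i = 30 + i * length
if 13 <= i and i >= length:
    length -= i + 21
else:
    length = length == 32
handle(i)
i = length * i
i -= 35 - length
length *= length
i = 29 != length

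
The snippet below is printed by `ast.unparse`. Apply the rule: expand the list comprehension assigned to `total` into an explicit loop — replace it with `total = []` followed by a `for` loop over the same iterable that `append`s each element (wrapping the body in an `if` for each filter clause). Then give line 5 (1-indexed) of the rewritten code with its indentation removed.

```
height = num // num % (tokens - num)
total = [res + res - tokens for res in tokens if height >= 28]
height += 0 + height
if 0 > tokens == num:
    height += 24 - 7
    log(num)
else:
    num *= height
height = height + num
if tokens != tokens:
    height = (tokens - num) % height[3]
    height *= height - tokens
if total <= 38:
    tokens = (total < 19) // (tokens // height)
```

Transformed code:
height = num // num % (tokens - num)
total = []
for res in tokens:
    if height >= 28:
        total.append(res + res - tokens)
height += 0 + height
if 0 > tokens == num:
    height += 24 - 7
    log(num)
else:
    num *= height
height = height + num
if tokens != tokens:
    height = (tokens - num) % height[3]
    height *= height - tokens
if total <= 38:
    tokens = (total < 19) // (tokens // height)

total.append(res + res - tokens)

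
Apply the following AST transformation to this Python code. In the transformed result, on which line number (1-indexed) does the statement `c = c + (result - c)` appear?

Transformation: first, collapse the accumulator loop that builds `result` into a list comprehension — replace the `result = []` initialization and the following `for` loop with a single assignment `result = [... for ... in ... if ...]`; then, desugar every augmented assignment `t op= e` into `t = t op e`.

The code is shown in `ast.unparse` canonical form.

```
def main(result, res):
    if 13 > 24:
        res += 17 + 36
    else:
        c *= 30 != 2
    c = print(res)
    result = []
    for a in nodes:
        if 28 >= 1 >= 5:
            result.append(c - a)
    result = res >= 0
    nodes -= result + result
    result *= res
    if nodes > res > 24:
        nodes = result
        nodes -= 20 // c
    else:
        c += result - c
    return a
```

15

Transformed code:
def main(result, res):
    if 13 > 24:
        res = res + (17 + 36)
    else:
        c = c * (30 != 2)
    c = print(res)
    result = [c - a for a in nodes if 28 >= 1 >= 5]
    result = res >= 0
    nodes = nodes - (result + result)
    result = result * res
    if nodes > res > 24:
        nodes = result
        nodes = nodes - 20 // c
    else:
        c = c + (result - c)
    return a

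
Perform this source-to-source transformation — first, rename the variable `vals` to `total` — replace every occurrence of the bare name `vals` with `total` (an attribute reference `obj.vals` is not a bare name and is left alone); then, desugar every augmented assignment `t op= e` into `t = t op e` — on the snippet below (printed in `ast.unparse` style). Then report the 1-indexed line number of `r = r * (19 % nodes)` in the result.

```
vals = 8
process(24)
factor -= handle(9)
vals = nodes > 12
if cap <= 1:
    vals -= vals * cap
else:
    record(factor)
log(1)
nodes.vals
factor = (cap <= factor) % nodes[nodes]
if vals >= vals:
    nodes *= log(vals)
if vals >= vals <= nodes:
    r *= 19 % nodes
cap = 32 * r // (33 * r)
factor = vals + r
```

Transformed code:
total = 8
process(24)
factor = factor - handle(9)
total = nodes > 12
if cap <= 1:
    total = total - total * cap
else:
    record(factor)
log(1)
nodes.vals
factor = (cap <= factor) % nodes[nodes]
if total >= total:
    nodes = nodes * log(total)
if total >= total <= nodes:
    r = r * (19 % nodes)
cap = 32 * r // (33 * r)
factor = total + r

15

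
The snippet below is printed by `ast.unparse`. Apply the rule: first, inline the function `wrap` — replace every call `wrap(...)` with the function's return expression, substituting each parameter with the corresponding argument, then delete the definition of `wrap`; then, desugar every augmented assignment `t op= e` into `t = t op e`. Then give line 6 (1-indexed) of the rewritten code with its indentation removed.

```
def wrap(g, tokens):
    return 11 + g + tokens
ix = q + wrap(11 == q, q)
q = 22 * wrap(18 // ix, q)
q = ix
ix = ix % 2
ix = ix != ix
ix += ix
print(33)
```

Transformed code:
ix = q + (11 + (11 == q) + q)
q = 22 * (11 + 18 // ix + q)
q = ix
ix = ix % 2
ix = ix != ix
ix = ix + ix
print(33)

ix = ix + ix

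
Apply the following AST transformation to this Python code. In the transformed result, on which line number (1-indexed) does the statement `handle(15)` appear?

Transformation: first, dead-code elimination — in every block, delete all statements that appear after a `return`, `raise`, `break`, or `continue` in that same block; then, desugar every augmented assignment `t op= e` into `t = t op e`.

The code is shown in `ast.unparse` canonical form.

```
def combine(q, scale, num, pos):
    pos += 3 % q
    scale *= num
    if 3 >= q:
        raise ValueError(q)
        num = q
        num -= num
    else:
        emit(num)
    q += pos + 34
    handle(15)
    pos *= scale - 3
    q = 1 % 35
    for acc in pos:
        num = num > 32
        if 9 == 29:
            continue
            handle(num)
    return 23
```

9

Transformed code:
def combine(q, scale, num, pos):
    pos = pos + 3 % q
    scale = scale * num
    if 3 >= q:
        raise ValueError(q)
    else:
        emit(num)
    q = q + (pos + 34)
    handle(15)
    pos = pos * (scale - 3)
    q = 1 % 35
    for acc in pos:
        num = num > 32
        if 9 == 29:
            continue
    return 23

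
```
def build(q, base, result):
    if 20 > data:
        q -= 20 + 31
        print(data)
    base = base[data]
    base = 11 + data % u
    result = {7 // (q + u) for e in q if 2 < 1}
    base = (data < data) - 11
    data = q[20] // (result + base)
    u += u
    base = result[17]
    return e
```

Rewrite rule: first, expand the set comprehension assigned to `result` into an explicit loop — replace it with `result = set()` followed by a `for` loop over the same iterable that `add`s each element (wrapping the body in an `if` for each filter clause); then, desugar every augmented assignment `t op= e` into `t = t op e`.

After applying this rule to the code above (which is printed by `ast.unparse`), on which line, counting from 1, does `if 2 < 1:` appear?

9

Transformed code:
def build(q, base, result):
    if 20 > data:
        q = q - (20 + 31)
        print(data)
    base = base[data]
    base = 11 + data % u
    result = set()
    for e in q:
        if 2 < 1:
            result.add(7 // (q + u))
    base = (data < data) - 11
    data = q[20] // (result + base)
    u = u + u
    base = result[17]
    return e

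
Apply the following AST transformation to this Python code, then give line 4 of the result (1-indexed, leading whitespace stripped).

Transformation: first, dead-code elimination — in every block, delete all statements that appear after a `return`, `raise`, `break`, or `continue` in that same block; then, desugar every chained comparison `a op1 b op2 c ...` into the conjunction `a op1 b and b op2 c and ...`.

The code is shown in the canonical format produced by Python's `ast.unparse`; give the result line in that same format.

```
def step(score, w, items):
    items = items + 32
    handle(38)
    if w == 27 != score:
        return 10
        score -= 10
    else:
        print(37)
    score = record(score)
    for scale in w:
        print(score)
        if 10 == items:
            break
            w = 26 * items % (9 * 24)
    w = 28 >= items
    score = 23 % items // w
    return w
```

if w == 27 and 27 != score:

Transformed code:
def step(score, w, items):
    items = items + 32
    handle(38)
    if w == 27 and 27 != score:
        return 10
    else:
        print(37)
    score = record(score)
    for scale in w:
        print(score)
        if 10 == items:
            break
    w = 28 >= items
    score = 23 % items // w
    return w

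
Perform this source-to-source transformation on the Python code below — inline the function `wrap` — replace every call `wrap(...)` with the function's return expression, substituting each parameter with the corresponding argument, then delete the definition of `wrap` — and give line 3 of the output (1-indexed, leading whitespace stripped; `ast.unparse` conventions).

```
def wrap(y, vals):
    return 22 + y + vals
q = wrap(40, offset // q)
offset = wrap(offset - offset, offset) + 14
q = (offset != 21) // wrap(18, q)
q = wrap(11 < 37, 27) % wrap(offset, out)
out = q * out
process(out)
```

q = (offset != 21) // (22 + 18 + q)

Transformed code:
q = 22 + 40 + offset // q
offset = 22 + (offset - offset) + offset + 14
q = (offset != 21) // (22 + 18 + q)
q = (22 + (11 < 37) + 27) % (22 + offset + out)
out = q * out
process(out)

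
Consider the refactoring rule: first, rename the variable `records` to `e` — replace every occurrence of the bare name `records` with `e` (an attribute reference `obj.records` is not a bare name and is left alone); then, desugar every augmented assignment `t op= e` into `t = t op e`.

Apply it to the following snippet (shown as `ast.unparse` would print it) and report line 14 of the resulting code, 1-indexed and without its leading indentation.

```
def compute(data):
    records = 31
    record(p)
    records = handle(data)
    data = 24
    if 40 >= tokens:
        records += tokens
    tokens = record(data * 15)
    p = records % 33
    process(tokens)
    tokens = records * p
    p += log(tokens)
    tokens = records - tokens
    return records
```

Transformed code:
def compute(data):
    e = 31
    record(p)
    e = handle(data)
    data = 24
    if 40 >= tokens:
        e = e + tokens
    tokens = record(data * 15)
    p = e % 33
    process(tokens)
    tokens = e * p
    p = p + log(tokens)
    tokens = e - tokens
    return e

return e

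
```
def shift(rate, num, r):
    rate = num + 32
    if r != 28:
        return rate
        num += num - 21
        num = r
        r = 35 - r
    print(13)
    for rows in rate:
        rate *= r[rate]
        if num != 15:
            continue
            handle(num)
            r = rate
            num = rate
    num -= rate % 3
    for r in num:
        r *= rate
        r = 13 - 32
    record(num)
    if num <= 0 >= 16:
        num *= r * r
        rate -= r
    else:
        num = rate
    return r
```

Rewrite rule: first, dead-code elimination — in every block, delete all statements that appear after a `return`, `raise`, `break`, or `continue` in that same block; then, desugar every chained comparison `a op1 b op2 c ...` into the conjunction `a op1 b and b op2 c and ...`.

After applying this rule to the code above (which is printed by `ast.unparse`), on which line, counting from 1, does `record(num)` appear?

14

Transformed code:
def shift(rate, num, r):
    rate = num + 32
    if r != 28:
        return rate
    print(13)
    for rows in rate:
        rate *= r[rate]
        if num != 15:
            continue
    num -= rate % 3
    for r in num:
        r *= rate
        r = 13 - 32
    record(num)
    if num <= 0 and 0 >= 16:
        num *= r * r
        rate -= r
    else:
        num = rate
    return r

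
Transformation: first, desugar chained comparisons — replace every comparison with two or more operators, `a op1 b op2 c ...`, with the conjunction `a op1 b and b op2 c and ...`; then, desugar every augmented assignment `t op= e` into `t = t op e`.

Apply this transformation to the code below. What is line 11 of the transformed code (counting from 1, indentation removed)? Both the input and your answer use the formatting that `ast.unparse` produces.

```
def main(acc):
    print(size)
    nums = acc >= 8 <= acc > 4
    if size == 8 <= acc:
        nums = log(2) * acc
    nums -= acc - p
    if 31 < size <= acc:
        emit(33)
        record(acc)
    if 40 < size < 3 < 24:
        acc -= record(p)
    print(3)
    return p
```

Transformed code:
def main(acc):
    print(size)
    nums = acc >= 8 and 8 <= acc and (acc > 4)
    if size == 8 and 8 <= acc:
        nums = log(2) * acc
    nums = nums - (acc - p)
    if 31 < size and size <= acc:
        emit(33)
        record(acc)
    if 40 < size and size < 3 and (3 < 24):
        acc = acc - record(p)
    print(3)
    return p

acc = acc - record(p)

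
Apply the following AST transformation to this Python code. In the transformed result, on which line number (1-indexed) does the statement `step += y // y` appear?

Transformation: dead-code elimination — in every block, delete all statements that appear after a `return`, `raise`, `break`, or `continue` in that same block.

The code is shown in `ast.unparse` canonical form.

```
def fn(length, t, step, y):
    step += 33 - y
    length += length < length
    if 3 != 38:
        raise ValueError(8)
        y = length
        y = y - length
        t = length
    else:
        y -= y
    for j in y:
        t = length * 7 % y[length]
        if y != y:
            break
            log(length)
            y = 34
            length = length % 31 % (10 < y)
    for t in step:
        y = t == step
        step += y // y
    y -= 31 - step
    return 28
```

14

Transformed code:
def fn(length, t, step, y):
    step += 33 - y
    length += length < length
    if 3 != 38:
        raise ValueError(8)
    else:
        y -= y
    for j in y:
        t = length * 7 % y[length]
        if y != y:
            break
    for t in step:
        y = t == step
        step += y // y
    y -= 31 - step
    return 28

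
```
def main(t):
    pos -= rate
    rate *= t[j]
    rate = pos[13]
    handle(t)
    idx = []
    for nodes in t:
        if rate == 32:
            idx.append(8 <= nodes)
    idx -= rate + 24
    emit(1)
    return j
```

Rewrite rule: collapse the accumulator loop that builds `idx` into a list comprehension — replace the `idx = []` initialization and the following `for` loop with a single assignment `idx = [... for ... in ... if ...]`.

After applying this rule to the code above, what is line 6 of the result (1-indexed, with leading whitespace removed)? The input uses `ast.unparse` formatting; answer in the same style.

idx = [8 <= nodes for nodes in t if rate == 32]

Transformed code:
def main(t):
    pos -= rate
    rate *= t[j]
    rate = pos[13]
    handle(t)
    idx = [8 <= nodes for nodes in t if rate == 32]
    idx -= rate + 24
    emit(1)
    return j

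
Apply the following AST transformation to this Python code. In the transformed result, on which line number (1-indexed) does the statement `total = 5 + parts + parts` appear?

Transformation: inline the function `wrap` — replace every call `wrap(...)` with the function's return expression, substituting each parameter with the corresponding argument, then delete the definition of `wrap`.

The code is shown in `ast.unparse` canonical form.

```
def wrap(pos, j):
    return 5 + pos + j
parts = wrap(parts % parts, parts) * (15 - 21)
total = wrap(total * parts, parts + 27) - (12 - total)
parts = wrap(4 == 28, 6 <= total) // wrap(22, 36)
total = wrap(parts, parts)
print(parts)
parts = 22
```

Transformed code:
parts = (5 + parts % parts + parts) * (15 - 21)
total = 5 + total * parts + (parts + 27) - (12 - total)
parts = (5 + (4 == 28) + (6 <= total)) // (5 + 22 + 36)
total = 5 + parts + parts
print(parts)
parts = 22

4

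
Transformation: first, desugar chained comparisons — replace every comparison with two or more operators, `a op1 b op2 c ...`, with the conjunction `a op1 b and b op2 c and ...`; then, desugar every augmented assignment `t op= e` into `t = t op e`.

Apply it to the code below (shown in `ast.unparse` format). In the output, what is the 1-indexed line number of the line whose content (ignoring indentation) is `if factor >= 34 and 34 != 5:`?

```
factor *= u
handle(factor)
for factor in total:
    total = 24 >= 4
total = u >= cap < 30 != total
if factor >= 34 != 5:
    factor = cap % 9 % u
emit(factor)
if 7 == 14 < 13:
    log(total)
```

Transformed code:
factor = factor * u
handle(factor)
for factor in total:
    total = 24 >= 4
total = u >= cap and cap < 30 and (30 != total)
if factor >= 34 and 34 != 5:
    factor = cap % 9 % u
emit(factor)
if 7 == 14 and 14 < 13:
    log(total)

6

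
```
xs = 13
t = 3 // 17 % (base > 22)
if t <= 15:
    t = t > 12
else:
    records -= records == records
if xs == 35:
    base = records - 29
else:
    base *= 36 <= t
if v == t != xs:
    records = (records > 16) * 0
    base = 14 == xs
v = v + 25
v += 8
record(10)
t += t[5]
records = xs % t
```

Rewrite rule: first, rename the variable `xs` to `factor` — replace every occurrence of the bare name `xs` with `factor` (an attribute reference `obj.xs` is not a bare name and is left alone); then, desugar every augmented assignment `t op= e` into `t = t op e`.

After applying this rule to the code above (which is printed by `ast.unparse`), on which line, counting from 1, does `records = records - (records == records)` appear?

Transformed code:
factor = 13
t = 3 // 17 % (base > 22)
if t <= 15:
    t = t > 12
else:
    records = records - (records == records)
if factor == 35:
    base = records - 29
else:
    base = base * (36 <= t)
if v == t != factor:
    records = (records > 16) * 0
    base = 14 == factor
v = v + 25
v = v + 8
record(10)
t = t + t[5]
records = factor % t

6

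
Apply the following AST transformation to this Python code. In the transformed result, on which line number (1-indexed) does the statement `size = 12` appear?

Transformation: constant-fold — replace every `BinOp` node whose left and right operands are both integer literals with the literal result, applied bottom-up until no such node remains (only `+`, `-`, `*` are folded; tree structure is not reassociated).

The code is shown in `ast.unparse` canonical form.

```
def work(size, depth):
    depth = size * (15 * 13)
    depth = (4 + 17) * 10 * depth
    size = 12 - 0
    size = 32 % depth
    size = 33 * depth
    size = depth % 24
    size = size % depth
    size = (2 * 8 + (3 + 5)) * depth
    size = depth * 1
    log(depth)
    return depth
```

4

Transformed code:
def work(size, depth):
    depth = size * 195
    depth = 210 * depth
    size = 12
    size = 32 % depth
    size = 33 * depth
    size = depth % 24
    size = size % depth
    size = 24 * depth
    size = depth * 1
    log(depth)
    return depth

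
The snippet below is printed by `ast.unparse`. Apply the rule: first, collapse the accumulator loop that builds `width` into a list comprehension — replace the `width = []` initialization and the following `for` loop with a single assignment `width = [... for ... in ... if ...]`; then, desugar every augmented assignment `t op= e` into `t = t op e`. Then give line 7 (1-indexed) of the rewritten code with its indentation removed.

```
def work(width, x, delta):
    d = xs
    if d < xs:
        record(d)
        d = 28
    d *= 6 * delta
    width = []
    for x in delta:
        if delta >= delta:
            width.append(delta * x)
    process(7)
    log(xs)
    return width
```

Transformed code:
def work(width, x, delta):
    d = xs
    if d < xs:
        record(d)
        d = 28
    d = d * (6 * delta)
    width = [delta * x for x in delta if delta >= delta]
    process(7)
    log(xs)
    return width

width = [delta * x for x in delta if delta >= delta]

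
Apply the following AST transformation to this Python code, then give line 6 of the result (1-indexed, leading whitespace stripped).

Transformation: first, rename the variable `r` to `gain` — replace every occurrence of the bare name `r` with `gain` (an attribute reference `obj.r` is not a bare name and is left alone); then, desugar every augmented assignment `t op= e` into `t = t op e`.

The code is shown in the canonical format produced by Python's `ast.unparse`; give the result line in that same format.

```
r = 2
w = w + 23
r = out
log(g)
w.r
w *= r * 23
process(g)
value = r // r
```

w = w * (gain * 23)

Transformed code:
gain = 2
w = w + 23
gain = out
log(g)
w.r
w = w * (gain * 23)
process(g)
value = gain // gain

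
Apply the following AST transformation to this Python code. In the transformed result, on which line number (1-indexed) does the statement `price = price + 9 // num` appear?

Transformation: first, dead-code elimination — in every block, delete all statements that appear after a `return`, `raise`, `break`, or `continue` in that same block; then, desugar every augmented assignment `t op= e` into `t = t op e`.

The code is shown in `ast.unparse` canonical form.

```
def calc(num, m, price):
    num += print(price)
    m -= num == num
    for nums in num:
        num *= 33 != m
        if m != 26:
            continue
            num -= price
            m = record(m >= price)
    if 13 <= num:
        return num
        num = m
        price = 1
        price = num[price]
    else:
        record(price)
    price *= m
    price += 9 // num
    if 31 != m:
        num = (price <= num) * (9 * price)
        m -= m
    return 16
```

Transformed code:
def calc(num, m, price):
    num = num + print(price)
    m = m - (num == num)
    for nums in num:
        num = num * (33 != m)
        if m != 26:
            continue
    if 13 <= num:
        return num
    else:
        record(price)
    price = price * m
    price = price + 9 // num
    if 31 != m:
        num = (price <= num) * (9 * price)
        m = m - m
    return 16

13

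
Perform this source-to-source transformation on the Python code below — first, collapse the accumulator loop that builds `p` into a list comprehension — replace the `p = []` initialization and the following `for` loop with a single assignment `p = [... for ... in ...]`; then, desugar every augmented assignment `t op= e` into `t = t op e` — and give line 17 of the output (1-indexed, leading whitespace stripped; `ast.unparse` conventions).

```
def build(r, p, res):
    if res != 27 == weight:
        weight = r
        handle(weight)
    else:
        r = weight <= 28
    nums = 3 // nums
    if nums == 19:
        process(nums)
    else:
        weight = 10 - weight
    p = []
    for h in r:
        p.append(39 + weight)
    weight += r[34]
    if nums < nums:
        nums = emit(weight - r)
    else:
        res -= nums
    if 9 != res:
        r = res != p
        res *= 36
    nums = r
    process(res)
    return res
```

res = res - nums

Transformed code:
def build(r, p, res):
    if res != 27 == weight:
        weight = r
        handle(weight)
    else:
        r = weight <= 28
    nums = 3 // nums
    if nums == 19:
        process(nums)
    else:
        weight = 10 - weight
    p = [39 + weight for h in r]
    weight = weight + r[34]
    if nums < nums:
        nums = emit(weight - r)
    else:
        res = res - nums
    if 9 != res:
        r = res != p
        res = res * 36
    nums = r
    process(res)
    return res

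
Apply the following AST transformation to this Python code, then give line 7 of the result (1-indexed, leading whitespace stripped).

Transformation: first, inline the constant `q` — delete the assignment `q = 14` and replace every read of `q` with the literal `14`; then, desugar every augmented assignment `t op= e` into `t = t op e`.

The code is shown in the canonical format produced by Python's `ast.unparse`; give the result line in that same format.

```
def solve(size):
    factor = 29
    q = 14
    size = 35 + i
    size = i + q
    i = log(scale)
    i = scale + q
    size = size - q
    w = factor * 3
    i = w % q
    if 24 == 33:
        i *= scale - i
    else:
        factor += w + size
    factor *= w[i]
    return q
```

Transformed code:
def solve(size):
    factor = 29
    size = 35 + i
    size = i + 14
    i = log(scale)
    i = scale + 14
    size = size - 14
    w = factor * 3
    i = w % 14
    if 24 == 33:
        i = i * (scale - i)
    else:
        factor = factor + (w + size)
    factor = factor * w[i]
    return 14

size = size - 14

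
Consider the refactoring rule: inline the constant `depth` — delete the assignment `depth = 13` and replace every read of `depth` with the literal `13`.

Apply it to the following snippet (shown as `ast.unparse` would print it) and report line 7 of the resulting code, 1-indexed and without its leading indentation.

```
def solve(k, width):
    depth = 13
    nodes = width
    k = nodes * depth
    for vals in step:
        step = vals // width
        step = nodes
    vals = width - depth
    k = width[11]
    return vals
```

vals = width - 13

Transformed code:
def solve(k, width):
    nodes = width
    k = nodes * 13
    for vals in step:
        step = vals // width
        step = nodes
    vals = width - 13
    k = width[11]
    return vals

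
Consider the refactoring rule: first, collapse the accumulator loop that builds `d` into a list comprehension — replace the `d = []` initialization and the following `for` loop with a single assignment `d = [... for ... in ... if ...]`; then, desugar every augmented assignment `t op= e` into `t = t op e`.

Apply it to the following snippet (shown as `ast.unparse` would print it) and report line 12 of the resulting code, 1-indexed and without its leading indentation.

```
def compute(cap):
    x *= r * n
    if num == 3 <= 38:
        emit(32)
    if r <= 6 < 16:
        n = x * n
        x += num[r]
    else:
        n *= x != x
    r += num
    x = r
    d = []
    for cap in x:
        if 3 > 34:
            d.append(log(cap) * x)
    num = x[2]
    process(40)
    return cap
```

Transformed code:
def compute(cap):
    x = x * (r * n)
    if num == 3 <= 38:
        emit(32)
    if r <= 6 < 16:
        n = x * n
        x = x + num[r]
    else:
        n = n * (x != x)
    r = r + num
    x = r
    d = [log(cap) * x for cap in x if 3 > 34]
    num = x[2]
    process(40)
    return cap

d = [log(cap) * x for cap in x if 3 > 34]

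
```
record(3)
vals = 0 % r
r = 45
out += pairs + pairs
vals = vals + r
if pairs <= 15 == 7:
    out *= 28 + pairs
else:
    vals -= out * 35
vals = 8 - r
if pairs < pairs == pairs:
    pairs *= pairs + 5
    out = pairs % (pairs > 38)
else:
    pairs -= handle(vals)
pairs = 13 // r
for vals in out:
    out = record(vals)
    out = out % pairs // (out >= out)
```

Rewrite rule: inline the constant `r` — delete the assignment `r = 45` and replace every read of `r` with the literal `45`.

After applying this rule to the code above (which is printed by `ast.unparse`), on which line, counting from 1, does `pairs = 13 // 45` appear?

Transformed code:
record(3)
vals = 0 % 45
out += pairs + pairs
vals = vals + 45
if pairs <= 15 == 7:
    out *= 28 + pairs
else:
    vals -= out * 35
vals = 8 - 45
if pairs < pairs == pairs:
    pairs *= pairs + 5
    out = pairs % (pairs > 38)
else:
    pairs -= handle(vals)
pairs = 13 // 45
for vals in out:
    out = record(vals)
    out = out % pairs // (out >= out)

15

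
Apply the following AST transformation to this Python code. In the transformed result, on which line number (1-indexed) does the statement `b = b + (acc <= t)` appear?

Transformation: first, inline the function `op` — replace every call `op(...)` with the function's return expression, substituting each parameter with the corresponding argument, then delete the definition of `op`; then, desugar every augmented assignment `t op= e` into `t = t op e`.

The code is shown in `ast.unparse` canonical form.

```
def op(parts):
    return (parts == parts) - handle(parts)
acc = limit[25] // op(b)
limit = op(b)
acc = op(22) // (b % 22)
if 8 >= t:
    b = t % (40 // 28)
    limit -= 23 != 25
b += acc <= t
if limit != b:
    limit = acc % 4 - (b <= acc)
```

Transformed code:
acc = limit[25] // ((b == b) - handle(b))
limit = (b == b) - handle(b)
acc = ((22 == 22) - handle(22)) // (b % 22)
if 8 >= t:
    b = t % (40 // 28)
    limit = limit - (23 != 25)
b = b + (acc <= t)
if limit != b:
    limit = acc % 4 - (b <= acc)

7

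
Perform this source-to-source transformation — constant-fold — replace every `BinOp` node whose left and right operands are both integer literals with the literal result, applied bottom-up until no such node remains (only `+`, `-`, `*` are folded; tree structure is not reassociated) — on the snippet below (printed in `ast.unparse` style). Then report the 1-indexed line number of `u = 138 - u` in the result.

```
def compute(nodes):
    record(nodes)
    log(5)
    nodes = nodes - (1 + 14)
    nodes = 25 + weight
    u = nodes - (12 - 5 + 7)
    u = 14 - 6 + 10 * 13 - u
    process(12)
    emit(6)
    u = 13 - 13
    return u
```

Transformed code:
def compute(nodes):
    record(nodes)
    log(5)
    nodes = nodes - 15
    nodes = 25 + weight
    u = nodes - 14
    u = 138 - u
    process(12)
    emit(6)
    u = 0
    return u

7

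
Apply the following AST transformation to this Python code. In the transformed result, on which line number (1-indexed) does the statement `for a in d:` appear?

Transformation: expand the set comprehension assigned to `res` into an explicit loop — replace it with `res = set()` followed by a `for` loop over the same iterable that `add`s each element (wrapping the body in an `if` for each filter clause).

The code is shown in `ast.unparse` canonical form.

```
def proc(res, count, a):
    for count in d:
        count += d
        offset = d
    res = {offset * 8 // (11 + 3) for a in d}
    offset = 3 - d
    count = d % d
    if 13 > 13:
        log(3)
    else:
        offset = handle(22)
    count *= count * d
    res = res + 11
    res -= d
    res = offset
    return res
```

6

Transformed code:
def proc(res, count, a):
    for count in d:
        count += d
        offset = d
    res = set()
    for a in d:
        res.add(offset * 8 // (11 + 3))
    offset = 3 - d
    count = d % d
    if 13 > 13:
        log(3)
    else:
        offset = handle(22)
    count *= count * d
    res = res + 11
    res -= d
    res = offset
    return res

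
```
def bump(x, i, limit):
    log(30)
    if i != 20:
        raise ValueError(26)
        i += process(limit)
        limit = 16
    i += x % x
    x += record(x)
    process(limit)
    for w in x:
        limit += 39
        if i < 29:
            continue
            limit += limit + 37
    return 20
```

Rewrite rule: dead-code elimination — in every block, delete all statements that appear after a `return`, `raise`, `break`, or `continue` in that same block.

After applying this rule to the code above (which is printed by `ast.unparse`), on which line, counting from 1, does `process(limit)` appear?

7

Transformed code:
def bump(x, i, limit):
    log(30)
    if i != 20:
        raise ValueError(26)
    i += x % x
    x += record(x)
    process(limit)
    for w in x:
        limit += 39
        if i < 29:
            continue
    return 20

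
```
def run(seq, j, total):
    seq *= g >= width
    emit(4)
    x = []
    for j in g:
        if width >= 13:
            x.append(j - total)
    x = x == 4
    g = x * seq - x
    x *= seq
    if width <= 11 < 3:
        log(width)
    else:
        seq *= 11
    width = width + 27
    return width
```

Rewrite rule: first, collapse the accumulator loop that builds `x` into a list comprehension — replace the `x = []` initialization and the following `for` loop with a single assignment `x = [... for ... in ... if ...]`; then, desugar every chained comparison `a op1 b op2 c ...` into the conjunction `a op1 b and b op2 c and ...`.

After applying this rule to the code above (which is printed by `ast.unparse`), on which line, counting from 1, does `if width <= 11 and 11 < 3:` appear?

Transformed code:
def run(seq, j, total):
    seq *= g >= width
    emit(4)
    x = [j - total for j in g if width >= 13]
    x = x == 4
    g = x * seq - x
    x *= seq
    if width <= 11 and 11 < 3:
        log(width)
    else:
        seq *= 11
    width = width + 27
    return width

8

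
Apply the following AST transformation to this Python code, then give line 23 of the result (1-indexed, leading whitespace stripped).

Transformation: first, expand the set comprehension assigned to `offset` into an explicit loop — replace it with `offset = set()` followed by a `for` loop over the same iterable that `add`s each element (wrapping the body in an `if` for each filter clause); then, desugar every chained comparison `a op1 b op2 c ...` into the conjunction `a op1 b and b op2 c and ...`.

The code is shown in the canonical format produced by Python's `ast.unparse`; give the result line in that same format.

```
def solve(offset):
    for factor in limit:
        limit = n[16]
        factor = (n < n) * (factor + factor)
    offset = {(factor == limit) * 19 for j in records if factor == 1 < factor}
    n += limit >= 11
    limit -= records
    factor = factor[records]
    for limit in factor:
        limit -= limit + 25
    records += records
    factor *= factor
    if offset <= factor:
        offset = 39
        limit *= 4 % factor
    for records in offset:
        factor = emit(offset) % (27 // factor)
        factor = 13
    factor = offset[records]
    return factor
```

Transformed code:
def solve(offset):
    for factor in limit:
        limit = n[16]
        factor = (n < n) * (factor + factor)
    offset = set()
    for j in records:
        if factor == 1 and 1 < factor:
            offset.add((factor == limit) * 19)
    n += limit >= 11
    limit -= records
    factor = factor[records]
    for limit in factor:
        limit -= limit + 25
    records += records
    factor *= factor
    if offset <= factor:
        offset = 39
        limit *= 4 % factor
    for records in offset:
        factor = emit(offset) % (27 // factor)
        factor = 13
    factor = offset[records]
    return factor

return factor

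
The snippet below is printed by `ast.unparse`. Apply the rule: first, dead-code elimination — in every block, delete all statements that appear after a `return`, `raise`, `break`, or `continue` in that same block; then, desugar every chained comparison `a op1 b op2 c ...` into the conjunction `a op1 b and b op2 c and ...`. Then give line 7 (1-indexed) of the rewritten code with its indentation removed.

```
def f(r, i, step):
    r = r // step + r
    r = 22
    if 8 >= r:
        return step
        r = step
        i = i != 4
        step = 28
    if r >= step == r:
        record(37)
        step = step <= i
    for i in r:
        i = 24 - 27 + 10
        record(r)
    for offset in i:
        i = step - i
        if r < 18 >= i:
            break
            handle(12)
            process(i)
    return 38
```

record(37)

Transformed code:
def f(r, i, step):
    r = r // step + r
    r = 22
    if 8 >= r:
        return step
    if r >= step and step == r:
        record(37)
        step = step <= i
    for i in r:
        i = 24 - 27 + 10
        record(r)
    for offset in i:
        i = step - i
        if r < 18 and 18 >= i:
            break
    return 38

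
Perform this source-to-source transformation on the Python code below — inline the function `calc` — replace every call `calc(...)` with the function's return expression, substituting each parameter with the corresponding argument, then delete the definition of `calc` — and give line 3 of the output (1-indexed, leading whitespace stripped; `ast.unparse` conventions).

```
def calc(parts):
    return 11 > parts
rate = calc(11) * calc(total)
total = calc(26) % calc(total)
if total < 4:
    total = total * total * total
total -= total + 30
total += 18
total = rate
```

Transformed code:
rate = (11 > 11) * (11 > total)
total = (11 > 26) % (11 > total)
if total < 4:
    total = total * total * total
total -= total + 30
total += 18
total = rate

if total < 4:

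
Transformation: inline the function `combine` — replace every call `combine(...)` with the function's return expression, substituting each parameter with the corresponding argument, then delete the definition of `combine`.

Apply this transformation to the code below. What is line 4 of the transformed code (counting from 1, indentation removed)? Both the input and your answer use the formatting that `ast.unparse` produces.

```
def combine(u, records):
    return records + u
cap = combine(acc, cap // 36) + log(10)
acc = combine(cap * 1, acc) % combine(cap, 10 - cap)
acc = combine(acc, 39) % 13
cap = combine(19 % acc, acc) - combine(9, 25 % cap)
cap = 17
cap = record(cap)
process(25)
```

cap = acc + 19 % acc - (25 % cap + 9)

Transformed code:
cap = cap // 36 + acc + log(10)
acc = (acc + cap * 1) % (10 - cap + cap)
acc = (39 + acc) % 13
cap = acc + 19 % acc - (25 % cap + 9)
cap = 17
cap = record(cap)
process(25)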